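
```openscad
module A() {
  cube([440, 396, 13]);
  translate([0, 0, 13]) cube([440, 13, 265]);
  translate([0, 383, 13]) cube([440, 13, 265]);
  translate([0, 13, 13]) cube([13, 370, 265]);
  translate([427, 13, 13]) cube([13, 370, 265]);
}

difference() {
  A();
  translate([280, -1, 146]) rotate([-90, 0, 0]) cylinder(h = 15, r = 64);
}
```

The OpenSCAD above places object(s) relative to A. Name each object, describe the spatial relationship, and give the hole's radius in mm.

A is an open box. The open box has a circular hole through its front wall. The hole's radius is 64 mm.

The subtracted cylinder has r = 64 mm.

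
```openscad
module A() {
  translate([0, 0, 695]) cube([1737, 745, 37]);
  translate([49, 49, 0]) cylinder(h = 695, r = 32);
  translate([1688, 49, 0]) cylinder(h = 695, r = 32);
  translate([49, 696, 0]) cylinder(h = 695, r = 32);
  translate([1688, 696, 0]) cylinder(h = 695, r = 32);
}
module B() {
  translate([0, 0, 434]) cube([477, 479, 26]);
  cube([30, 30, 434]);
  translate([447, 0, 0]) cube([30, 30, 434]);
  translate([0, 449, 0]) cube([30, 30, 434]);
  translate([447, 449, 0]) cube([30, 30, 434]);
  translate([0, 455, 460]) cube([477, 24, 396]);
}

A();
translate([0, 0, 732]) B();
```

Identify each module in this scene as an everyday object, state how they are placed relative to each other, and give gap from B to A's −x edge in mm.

The chair's min-x is at 0; the table's min-x is 0; gap = 0 mm.

A is a table. B is a chair. The chair is on top of the table. The gap from the chair to the table's −x edge is 0 mm.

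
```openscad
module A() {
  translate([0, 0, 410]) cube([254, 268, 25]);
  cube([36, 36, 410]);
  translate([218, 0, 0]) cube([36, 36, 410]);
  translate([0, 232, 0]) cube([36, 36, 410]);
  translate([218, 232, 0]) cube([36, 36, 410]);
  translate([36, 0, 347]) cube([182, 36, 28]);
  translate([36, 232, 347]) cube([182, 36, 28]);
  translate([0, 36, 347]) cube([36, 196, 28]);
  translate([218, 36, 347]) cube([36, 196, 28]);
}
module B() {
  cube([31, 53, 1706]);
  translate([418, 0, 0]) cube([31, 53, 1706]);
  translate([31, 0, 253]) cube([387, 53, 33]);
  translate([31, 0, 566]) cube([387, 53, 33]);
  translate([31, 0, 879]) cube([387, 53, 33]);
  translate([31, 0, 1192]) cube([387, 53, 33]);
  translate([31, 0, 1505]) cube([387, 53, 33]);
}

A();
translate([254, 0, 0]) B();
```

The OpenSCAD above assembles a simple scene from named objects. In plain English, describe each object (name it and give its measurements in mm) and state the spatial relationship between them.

A is a four-legged stool. The seat is a 254×268×25 mm slab whose top surface is at z = 435 mm; four square legs, each 36×36 mm in cross-section, run from the floor (z = 0) to the underside of the seat, each flush with a corner of the seat. Four stretchers, 36 mm wide and 28 mm tall, connect adjacent legs with their undersides at z = 347 mm, each running between the inner faces of the legs it joins and aligned with the legs' outer faces on the other axis.

B is a straight ladder. Two 31×53 mm vertical rails, 1706 mm tall, stand 449 mm apart (outside-to-outside) with their front faces coplanar on the −y side. 5 rungs, each 53 mm deep and 33 mm tall, span between the inner faces of the rails, front faces flush with the rails. The lowest rung's underside is at z = 253 mm and rungs are spaced 313 mm apart (underside to underside).

The ladder is against the stool's +x side, with their −y faces flush.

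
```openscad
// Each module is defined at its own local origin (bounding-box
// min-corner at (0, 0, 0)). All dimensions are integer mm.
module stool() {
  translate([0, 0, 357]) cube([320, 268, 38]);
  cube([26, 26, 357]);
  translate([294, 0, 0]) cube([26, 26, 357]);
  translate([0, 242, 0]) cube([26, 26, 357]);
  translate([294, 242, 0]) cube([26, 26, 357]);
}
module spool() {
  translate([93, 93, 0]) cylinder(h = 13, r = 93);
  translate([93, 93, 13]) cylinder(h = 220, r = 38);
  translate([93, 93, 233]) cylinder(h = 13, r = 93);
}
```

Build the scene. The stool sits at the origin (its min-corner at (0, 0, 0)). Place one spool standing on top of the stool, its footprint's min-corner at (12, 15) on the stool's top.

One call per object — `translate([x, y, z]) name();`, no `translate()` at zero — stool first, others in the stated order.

stool();
translate([12, 15, 395]) spool();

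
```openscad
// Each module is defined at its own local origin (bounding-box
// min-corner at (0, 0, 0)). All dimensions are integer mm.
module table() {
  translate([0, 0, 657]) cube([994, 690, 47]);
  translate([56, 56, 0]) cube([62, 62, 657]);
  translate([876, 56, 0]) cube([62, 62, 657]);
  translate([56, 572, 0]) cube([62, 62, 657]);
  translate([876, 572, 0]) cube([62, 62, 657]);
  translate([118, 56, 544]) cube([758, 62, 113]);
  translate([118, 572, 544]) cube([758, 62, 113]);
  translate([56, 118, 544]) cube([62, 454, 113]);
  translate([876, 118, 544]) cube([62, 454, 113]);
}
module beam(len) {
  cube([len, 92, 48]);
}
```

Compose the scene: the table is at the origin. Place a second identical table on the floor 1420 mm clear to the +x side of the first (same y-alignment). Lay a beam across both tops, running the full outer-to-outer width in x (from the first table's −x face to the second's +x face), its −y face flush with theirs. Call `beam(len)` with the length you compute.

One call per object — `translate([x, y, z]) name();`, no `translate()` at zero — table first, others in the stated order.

table();
translate([2414, 0, 0]) table();
translate([0, 0, 704]) beam(3408);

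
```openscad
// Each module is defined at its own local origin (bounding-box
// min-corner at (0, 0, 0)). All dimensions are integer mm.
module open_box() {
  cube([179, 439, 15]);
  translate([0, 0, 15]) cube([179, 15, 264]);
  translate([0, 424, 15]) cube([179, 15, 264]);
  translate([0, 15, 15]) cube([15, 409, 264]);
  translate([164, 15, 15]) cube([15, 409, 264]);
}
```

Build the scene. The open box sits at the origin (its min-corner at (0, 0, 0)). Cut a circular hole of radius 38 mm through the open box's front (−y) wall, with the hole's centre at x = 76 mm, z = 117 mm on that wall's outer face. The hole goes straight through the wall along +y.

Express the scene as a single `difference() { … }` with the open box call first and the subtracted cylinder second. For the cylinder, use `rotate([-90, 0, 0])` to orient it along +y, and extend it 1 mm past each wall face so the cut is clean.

difference() {
  open_box();
  translate([76, -1, 117]) rotate([-90, 0, 0]) cylinder(h = 17, r = 38);
}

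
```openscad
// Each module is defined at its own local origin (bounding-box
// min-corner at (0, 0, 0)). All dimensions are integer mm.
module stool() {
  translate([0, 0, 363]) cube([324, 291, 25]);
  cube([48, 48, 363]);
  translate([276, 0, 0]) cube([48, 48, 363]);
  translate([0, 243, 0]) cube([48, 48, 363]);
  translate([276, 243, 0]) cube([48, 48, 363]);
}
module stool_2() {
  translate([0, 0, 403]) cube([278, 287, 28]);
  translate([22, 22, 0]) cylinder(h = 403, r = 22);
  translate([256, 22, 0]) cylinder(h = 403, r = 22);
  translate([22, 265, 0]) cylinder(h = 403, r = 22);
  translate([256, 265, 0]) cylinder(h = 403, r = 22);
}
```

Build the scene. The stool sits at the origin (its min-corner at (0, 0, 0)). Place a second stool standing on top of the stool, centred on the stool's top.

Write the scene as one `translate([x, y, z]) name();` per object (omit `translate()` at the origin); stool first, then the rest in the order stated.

stool();
translate([23, 2, 388]) stool_2();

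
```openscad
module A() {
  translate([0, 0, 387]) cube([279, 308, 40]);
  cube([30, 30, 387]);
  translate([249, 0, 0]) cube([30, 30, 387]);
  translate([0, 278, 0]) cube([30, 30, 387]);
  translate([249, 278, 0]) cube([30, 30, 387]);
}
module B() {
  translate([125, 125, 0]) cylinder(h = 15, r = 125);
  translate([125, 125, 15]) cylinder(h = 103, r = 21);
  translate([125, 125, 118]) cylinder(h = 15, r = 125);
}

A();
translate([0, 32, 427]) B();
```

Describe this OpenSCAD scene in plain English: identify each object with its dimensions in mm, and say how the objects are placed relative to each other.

A is a four-legged stool. The seat is 279×308 mm, 40 mm thick, top at z = 427 mm. It stands on four square legs, each 30×30 mm in cross-section, from z = 0 to the seat underside, each flush with a corner of the seat.

B is a spool: two coaxial disc flanges of radius 125 mm and thickness 15 mm, joined by a core cylinder of radius 21 mm and height 103 mm. The lower flange rests on z = 0 and the three cylinders share a vertical axis.

The spool is on top of the stool.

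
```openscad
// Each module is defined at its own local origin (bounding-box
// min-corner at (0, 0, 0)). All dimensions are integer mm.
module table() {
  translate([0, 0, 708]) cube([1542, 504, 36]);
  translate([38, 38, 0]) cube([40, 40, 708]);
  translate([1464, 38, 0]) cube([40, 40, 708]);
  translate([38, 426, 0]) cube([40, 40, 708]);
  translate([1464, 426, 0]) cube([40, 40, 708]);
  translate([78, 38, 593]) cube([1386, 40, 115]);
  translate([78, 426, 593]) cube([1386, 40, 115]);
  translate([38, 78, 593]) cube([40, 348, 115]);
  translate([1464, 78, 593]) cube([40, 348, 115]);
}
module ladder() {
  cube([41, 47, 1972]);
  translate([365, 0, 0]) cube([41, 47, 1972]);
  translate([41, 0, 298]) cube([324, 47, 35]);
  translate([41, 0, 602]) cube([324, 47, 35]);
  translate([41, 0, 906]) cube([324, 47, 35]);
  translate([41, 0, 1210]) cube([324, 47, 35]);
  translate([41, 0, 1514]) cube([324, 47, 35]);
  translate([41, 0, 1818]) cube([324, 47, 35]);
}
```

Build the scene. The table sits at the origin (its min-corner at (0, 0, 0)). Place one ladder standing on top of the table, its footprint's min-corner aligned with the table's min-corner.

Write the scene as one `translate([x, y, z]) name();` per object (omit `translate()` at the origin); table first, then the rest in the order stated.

table();
translate([0, 0, 744]) ladder();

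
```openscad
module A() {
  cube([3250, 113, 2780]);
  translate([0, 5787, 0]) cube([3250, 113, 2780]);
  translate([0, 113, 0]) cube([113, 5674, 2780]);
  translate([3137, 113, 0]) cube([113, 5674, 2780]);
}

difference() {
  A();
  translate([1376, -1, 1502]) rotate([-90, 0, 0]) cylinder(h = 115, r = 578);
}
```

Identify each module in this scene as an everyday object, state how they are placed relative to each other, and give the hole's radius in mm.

A is a house frame. The house frame has a circular hole through its front wall. The hole's radius is 578 mm.

The subtracted cylinder has r = 578 mm.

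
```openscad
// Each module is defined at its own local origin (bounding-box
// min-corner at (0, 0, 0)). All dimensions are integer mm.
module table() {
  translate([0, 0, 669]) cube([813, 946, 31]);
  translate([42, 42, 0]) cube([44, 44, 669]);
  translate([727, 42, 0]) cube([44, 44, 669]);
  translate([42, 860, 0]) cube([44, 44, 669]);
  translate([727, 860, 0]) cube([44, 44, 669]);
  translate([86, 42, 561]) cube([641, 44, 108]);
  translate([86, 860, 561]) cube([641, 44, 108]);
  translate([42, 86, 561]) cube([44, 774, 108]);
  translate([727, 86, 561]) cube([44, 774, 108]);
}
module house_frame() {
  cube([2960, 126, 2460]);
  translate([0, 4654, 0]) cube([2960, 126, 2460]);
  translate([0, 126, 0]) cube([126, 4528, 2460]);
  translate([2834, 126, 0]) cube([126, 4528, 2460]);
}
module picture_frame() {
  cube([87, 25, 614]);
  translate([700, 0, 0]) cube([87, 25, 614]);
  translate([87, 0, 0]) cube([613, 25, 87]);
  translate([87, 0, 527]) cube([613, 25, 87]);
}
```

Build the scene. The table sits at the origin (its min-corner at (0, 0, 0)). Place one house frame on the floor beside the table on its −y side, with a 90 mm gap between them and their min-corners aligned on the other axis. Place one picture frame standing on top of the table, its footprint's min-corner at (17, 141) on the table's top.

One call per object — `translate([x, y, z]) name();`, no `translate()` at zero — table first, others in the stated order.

table();
translate([0, -4870, 0]) house_frame();
translate([17, 141, 700]) picture_frame();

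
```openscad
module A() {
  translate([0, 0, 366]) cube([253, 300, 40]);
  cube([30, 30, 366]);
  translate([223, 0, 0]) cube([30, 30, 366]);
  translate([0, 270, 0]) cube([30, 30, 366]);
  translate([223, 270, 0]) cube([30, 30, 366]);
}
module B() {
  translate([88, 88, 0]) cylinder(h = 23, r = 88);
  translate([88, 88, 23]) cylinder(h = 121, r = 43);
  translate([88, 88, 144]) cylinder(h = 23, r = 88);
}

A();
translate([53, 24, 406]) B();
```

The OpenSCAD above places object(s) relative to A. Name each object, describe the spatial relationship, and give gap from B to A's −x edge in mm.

The spool's min-x is at 53; the stool's min-x is 0; gap = 53 mm.

A is a stool. B is a spool. The spool is on top of the stool. The gap from the spool to the stool's −x edge is 53 mm.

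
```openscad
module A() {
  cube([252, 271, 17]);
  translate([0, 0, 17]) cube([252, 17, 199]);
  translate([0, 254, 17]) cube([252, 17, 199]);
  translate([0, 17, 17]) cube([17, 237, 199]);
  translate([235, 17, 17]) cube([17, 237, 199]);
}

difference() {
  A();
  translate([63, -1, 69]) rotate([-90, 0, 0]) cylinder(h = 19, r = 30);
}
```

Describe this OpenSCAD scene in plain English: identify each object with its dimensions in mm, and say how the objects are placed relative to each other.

A is an open storage box with external size 252×271×216 mm and wall thickness 17 mm (the base is also 17 mm thick). The base covers the whole footprint; the four walls stand on the base, with the y-facing walls full-width and the x-facing walls fitting between their inner faces.

The open box has a circular hole of radius 30 mm through its front wall, centred at (x = 63, z = 69).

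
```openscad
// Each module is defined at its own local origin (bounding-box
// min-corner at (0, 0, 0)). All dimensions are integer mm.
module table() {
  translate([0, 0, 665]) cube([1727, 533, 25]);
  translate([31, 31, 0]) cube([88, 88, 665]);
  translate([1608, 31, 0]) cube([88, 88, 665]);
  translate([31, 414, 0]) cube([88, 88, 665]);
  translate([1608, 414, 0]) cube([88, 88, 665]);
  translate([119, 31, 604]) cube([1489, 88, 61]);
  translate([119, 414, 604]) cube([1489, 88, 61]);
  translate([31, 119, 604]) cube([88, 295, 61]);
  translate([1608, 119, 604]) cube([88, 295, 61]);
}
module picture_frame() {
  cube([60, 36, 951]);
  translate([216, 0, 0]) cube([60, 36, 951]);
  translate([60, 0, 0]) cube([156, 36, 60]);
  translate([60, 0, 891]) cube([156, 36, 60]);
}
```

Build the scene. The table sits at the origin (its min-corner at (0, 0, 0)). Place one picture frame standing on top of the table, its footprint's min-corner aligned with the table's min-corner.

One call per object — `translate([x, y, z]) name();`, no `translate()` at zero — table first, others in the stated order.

table();
translate([0, 0, 690]) picture_frame();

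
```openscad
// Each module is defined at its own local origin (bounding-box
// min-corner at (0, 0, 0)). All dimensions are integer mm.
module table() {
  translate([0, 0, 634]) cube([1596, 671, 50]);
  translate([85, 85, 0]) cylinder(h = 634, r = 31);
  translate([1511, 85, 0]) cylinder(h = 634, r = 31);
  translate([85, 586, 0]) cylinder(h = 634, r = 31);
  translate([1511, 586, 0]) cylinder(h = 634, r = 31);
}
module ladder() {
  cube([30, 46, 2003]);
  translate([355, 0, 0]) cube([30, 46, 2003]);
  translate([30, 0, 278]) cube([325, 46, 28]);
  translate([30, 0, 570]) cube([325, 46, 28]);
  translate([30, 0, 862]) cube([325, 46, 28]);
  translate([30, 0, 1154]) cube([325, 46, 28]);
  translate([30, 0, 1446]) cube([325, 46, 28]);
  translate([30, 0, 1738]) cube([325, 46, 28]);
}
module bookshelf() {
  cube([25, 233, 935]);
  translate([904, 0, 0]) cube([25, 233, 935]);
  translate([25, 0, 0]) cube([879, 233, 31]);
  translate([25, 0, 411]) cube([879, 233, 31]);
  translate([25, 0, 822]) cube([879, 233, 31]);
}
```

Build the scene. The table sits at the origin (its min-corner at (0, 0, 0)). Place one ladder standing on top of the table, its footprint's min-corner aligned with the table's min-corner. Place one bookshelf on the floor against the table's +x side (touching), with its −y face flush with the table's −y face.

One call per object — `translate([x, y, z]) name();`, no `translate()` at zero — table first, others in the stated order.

table();
translate([0, 0, 684]) ladder();
translate([1596, 0, 0]) bookshelf();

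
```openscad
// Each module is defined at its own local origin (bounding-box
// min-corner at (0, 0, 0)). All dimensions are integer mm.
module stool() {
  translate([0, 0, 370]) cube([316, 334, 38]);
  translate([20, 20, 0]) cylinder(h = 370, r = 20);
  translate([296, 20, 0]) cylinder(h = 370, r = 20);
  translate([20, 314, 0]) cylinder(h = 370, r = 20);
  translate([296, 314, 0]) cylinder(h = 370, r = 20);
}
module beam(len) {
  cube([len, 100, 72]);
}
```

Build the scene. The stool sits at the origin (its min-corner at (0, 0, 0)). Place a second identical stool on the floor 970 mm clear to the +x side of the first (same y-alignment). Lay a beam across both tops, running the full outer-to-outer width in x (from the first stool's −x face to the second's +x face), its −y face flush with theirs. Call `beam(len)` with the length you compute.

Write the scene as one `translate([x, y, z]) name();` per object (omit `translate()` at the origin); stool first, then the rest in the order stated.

stool();
translate([1286, 0, 0]) stool();
translate([0, 0, 408]) beam(1602);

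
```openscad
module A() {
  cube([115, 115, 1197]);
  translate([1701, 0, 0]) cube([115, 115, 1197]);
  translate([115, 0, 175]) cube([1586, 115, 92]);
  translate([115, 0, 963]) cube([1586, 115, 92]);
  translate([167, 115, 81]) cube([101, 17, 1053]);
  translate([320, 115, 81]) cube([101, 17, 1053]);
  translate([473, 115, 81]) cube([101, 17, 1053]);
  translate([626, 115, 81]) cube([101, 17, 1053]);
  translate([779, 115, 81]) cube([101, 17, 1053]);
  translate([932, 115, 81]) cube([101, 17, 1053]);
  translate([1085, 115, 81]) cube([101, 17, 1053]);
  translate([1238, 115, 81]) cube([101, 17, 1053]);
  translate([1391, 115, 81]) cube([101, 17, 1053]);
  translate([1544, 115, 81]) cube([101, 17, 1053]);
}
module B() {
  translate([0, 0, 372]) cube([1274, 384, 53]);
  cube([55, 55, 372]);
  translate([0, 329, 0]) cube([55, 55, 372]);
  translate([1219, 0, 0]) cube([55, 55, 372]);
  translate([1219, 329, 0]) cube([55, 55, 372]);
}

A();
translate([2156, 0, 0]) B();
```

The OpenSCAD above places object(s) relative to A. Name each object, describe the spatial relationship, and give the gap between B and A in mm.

A is a fence section. B is a bench. The bench is on the floor beside the fence section on its +x side. The gap between the bench and the fence section is 340 mm.

The bench's nearest face is 340 mm from the fence section's +x face.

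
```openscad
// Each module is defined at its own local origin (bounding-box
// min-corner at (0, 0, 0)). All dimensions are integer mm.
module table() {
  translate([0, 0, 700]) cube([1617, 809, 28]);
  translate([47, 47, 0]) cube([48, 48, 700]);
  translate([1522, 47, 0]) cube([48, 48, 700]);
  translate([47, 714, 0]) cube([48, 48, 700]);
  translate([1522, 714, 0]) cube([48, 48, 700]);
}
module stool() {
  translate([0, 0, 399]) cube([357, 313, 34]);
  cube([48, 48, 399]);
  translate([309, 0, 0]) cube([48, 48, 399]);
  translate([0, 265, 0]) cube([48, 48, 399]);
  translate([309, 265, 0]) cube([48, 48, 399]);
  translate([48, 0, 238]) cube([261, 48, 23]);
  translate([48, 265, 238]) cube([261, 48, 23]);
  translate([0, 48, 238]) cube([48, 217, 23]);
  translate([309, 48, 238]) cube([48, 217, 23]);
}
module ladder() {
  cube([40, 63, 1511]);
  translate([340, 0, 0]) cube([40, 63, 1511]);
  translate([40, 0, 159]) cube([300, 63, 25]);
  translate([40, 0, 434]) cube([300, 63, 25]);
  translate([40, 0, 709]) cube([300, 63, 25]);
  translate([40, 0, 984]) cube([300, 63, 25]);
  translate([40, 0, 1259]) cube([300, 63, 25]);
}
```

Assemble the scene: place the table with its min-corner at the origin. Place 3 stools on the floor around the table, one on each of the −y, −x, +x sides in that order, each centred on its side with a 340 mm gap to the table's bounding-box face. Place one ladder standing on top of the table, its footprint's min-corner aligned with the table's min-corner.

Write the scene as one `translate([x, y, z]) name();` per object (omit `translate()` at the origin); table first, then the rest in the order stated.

table();
translate([630, -653, 0]) stool();
translate([-697, 248, 0]) stool();
translate([1957, 248, 0]) stool();
translate([0, 0, 728]) ladder();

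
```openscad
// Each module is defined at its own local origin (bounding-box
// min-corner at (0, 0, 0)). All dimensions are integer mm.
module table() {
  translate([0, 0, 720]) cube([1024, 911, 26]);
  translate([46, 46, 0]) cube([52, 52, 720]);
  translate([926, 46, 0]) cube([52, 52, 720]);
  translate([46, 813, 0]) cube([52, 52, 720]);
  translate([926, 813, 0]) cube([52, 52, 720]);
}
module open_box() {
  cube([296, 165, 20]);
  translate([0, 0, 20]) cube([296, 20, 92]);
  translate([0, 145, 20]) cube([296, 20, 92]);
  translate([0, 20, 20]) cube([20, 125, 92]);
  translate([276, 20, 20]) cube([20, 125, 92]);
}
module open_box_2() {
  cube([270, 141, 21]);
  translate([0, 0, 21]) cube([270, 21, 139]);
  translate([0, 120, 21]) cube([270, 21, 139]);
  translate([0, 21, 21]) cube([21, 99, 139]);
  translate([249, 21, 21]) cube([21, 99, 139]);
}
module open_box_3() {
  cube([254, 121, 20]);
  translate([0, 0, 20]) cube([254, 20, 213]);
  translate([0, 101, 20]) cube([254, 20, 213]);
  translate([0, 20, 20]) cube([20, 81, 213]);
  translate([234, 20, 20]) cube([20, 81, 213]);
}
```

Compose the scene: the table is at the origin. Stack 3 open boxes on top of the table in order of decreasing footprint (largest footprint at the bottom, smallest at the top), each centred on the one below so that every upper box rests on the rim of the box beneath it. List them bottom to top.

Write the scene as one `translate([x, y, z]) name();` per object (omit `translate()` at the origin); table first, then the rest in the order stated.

table();
translate([364, 373, 746]) open_box();
translate([377, 385, 858]) open_box_2();
translate([385, 395, 1018]) open_box_3();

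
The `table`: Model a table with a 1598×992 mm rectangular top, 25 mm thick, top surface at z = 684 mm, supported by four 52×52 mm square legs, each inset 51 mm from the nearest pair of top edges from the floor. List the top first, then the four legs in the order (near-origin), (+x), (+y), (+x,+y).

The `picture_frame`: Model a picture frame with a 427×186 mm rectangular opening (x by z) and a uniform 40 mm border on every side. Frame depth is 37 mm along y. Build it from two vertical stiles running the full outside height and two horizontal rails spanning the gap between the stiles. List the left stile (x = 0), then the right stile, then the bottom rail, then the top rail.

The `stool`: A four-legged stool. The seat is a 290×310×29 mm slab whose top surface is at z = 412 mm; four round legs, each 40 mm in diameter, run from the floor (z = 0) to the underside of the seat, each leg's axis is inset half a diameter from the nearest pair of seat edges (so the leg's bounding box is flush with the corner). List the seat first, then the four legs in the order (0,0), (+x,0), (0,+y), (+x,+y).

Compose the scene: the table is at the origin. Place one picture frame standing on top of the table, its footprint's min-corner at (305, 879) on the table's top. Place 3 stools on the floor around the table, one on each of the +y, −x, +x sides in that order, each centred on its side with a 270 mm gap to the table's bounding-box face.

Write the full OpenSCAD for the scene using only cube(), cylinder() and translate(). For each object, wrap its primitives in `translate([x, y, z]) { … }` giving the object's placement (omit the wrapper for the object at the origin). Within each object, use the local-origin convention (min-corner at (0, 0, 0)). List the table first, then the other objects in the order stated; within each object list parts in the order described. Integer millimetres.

translate([0, 0, 659]) cube([1598, 992, 25]);
translate([51, 51, 0]) cube([52, 52, 659]);
translate([1495, 51, 0]) cube([52, 52, 659]);
translate([51, 889, 0]) cube([52, 52, 659]);
translate([1495, 889, 0]) cube([52, 52, 659]);
translate([305, 879, 684]) {
  cube([40, 37, 266]);
  translate([467, 0, 0]) cube([40, 37, 266]);
  translate([40, 0, 0]) cube([427, 37, 40]);
  translate([40, 0, 226]) cube([427, 37, 40]);
}
translate([654, 1262, 0]) {
  translate([0, 0, 383]) cube([290, 310, 29]);
  translate([20, 20, 0]) cylinder(h = 383, r = 20);
  translate([270, 20, 0]) cylinder(h = 383, r = 20);
  translate([20, 290, 0]) cylinder(h = 383, r = 20);
  translate([270, 290, 0]) cylinder(h = 383, r = 20);
}
translate([-560, 341, 0]) {
  translate([0, 0, 383]) cube([290, 310, 29]);
  translate([20, 20, 0]) cylinder(h = 383, r = 20);
  translate([270, 20, 0]) cylinder(h = 383, r = 20);
  translate([20, 290, 0]) cylinder(h = 383, r = 20);
  translate([270, 290, 0]) cylinder(h = 383, r = 20);
}
translate([1868, 341, 0]) {
  translate([0, 0, 383]) cube([290, 310, 29]);
  translate([20, 20, 0]) cylinder(h = 383, r = 20);
  translate([270, 20, 0]) cylinder(h = 383, r = 20);
  translate([20, 290, 0]) cylinder(h = 383, r = 20);
  translate([270, 290, 0]) cylinder(h = 383, r = 20);
}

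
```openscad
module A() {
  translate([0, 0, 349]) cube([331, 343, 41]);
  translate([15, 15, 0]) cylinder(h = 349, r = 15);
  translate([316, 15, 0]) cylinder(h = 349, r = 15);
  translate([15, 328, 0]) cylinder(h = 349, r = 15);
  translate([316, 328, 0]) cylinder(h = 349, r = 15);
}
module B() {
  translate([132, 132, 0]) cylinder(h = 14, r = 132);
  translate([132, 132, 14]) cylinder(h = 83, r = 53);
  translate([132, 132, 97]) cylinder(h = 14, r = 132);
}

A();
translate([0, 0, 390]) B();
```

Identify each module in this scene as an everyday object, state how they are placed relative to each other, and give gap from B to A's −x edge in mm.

A is a stool. B is a spool. The spool is on top of the stool. The gap from the spool to the stool's −x edge is 0 mm.

The spool's min-x is at 0; the stool's min-x is 0; gap = 0 mm.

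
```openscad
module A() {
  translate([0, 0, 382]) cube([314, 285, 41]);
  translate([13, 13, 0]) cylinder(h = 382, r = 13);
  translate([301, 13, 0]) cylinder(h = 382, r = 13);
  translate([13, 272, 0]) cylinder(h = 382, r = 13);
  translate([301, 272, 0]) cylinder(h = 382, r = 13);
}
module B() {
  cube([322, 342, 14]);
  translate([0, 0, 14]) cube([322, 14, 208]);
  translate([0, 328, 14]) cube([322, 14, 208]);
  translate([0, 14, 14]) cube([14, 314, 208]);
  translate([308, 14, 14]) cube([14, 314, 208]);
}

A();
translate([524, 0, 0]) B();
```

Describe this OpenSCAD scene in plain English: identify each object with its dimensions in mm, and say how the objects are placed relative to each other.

A is a four-legged stool. The seat is a 314×285×41 mm slab whose top surface is at z = 423 mm; four round legs, each 26 mm in diameter, run from the floor (z = 0) to the underside of the seat, each leg's axis is inset half a diameter from the nearest pair of seat edges (so the leg's bounding box is flush with the corner).

B is an open-topped rectangular box: outside dimensions 322×342×222 mm, with a uniform wall and base thickness of 14 mm. The base is a full 322×342 slab on the floor; four walls sit on top of the base. The front and back walls (the −y and +y sides) span the full width; the two side walls fit between them.

The open box is on the floor beside the stool on its +x side.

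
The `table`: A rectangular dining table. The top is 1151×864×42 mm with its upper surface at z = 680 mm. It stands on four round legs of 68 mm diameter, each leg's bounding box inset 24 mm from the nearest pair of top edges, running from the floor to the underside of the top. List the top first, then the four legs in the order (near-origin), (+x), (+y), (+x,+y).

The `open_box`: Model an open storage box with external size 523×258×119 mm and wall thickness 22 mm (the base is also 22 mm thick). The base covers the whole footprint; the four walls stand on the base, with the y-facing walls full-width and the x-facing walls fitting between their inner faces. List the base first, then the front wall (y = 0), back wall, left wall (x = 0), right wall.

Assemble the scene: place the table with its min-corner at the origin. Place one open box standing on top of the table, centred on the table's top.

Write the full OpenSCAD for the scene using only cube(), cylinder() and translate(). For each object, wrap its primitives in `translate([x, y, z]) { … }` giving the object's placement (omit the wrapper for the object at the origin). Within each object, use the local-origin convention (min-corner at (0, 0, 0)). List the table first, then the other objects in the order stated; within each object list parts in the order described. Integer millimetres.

translate([0, 0, 638]) cube([1151, 864, 42]);
translate([58, 58, 0]) cylinder(h = 638, r = 34);
translate([1093, 58, 0]) cylinder(h = 638, r = 34);
translate([58, 806, 0]) cylinder(h = 638, r = 34);
translate([1093, 806, 0]) cylinder(h = 638, r = 34);
translate([314, 303, 680]) {
  cube([523, 258, 22]);
  translate([0, 0, 22]) cube([523, 22, 97]);
  translate([0, 236, 22]) cube([523, 22, 97]);
  translate([0, 22, 22]) cube([22, 214, 97]);
  translate([501, 22, 22]) cube([22, 214, 97]);
}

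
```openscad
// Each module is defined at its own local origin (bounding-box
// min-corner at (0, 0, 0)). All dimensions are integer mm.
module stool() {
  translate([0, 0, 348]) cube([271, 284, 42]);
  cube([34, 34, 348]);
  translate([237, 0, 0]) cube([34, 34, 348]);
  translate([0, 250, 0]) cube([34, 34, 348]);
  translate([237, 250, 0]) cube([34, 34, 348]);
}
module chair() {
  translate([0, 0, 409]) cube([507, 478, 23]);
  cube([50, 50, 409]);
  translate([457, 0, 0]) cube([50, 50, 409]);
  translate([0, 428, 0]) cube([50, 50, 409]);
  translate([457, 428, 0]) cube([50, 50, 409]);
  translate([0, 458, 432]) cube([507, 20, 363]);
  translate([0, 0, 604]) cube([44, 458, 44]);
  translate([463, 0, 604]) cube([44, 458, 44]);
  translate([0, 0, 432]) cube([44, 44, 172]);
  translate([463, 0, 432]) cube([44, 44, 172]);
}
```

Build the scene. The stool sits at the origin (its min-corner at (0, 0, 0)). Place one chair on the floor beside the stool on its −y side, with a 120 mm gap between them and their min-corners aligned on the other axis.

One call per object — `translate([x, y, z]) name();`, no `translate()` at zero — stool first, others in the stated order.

stool();
translate([0, -598, 0]) chair();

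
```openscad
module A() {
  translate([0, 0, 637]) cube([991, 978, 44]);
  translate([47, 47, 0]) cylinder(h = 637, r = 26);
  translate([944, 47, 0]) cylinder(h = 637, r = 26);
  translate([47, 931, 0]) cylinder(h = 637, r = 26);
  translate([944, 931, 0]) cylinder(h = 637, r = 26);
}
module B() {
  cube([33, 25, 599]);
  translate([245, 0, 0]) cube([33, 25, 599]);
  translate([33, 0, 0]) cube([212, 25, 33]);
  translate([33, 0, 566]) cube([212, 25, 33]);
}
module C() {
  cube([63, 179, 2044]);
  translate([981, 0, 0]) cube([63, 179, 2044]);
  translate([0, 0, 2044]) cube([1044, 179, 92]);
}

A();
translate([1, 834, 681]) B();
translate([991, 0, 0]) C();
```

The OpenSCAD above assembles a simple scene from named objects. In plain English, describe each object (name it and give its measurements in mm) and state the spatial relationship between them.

A is a table with a 991×978 mm rectangular top, 44 mm thick, top surface at z = 681 mm, supported by four round legs of 52 mm diameter, each leg's bounding box inset 21 mm from the nearest pair of top edges, running from the floor.

B is a rectangular picture frame lying in the x–z plane (depth along y). The opening is 212 mm wide (x) by 533 mm tall (z), surrounded by a border 33 mm wide on all four sides. The frame is 25 mm deep and is made of two full-height vertical stiles with two horizontal rails fitted between them.

C is a door frame. The clear opening is 918 mm wide and 2044 mm high. Two 63 mm wide jambs, 179 mm deep, stand either side of the opening from the floor to the top of the opening. A 92 mm thick head sits across the top of both jambs, spanning the full outside width of the frame.

The picture frame is on top of the table. The door frame is against the table's +x side, with their −y faces flush.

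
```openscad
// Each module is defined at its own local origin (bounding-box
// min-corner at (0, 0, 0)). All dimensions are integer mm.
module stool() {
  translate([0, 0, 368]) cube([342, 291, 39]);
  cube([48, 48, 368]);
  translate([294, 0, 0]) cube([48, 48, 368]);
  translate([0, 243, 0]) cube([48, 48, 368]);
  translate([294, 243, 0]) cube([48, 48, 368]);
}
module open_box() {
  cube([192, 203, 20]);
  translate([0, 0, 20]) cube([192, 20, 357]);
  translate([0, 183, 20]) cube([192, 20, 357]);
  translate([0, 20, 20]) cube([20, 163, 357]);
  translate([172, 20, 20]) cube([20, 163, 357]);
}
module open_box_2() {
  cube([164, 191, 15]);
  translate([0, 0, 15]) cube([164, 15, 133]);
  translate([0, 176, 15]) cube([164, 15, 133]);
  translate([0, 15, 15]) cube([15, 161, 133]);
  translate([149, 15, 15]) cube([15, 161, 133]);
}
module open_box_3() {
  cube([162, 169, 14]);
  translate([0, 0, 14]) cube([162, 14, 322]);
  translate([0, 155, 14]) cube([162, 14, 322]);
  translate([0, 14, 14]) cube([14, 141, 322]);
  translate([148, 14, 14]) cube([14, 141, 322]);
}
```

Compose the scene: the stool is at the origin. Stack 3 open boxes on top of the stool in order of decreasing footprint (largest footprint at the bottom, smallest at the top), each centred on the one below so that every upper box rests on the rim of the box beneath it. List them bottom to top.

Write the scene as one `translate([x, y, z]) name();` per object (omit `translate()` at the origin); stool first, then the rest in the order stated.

stool();
translate([75, 44, 407]) open_box();
translate([89, 50, 784]) open_box_2();
translate([90, 61, 932]) open_box_3();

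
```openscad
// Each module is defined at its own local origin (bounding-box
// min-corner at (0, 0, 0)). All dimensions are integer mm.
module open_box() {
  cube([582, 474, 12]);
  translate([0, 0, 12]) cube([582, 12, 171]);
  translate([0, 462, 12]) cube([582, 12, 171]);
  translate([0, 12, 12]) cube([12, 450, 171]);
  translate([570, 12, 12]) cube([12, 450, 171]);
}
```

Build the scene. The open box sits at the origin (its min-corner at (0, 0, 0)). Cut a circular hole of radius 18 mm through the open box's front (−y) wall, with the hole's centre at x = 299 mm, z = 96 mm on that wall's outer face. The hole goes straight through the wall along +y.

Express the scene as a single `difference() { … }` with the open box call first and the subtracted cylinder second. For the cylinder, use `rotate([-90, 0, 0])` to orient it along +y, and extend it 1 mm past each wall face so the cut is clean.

difference() {
  open_box();
  translate([299, -1, 96]) rotate([-90, 0, 0]) cylinder(h = 14, r = 18);
}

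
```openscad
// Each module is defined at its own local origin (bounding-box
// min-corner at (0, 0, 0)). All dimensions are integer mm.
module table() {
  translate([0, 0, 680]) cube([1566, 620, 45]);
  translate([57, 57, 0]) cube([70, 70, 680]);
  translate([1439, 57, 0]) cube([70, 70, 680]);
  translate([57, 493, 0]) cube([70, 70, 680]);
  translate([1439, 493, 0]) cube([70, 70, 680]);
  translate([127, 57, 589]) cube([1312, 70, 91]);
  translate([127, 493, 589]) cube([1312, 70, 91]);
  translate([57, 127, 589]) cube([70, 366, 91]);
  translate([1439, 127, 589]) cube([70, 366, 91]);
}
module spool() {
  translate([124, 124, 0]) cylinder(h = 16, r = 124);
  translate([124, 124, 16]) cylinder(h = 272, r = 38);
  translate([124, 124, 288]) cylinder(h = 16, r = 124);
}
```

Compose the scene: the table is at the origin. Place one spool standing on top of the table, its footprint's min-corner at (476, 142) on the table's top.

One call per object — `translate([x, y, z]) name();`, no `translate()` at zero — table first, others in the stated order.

table();
translate([476, 142, 725]) spool();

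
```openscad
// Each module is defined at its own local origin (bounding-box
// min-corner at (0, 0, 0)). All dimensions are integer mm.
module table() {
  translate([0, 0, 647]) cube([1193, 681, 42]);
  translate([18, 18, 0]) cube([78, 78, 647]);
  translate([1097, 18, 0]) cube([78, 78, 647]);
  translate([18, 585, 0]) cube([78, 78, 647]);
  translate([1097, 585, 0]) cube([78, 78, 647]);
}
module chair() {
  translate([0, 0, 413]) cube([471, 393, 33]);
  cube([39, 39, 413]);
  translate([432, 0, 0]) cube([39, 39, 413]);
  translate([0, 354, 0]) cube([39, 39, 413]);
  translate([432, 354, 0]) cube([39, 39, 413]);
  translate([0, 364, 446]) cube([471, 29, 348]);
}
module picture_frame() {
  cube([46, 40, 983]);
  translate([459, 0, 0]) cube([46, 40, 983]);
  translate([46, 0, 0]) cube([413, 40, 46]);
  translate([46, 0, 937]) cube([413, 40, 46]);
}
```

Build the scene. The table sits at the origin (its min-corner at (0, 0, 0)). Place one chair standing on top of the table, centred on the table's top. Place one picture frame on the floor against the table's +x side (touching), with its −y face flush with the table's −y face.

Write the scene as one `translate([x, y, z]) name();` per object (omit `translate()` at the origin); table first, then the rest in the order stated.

table();
translate([361, 144, 689]) chair();
translate([1193, 0, 0]) picture_frame();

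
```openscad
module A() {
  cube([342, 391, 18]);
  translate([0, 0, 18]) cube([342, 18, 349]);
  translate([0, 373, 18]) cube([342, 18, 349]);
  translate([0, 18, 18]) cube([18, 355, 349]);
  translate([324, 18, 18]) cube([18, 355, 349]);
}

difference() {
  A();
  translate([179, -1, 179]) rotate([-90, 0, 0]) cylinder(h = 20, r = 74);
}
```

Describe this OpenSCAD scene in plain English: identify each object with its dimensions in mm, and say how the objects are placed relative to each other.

A is an open-topped rectangular box: outside dimensions 342×391×367 mm, with a uniform wall and base thickness of 18 mm. The base is a full 342×391 slab on the floor; four walls sit on top of the base. The front and back walls (the −y and +y sides) span the full width; the two side walls fit between them.

The open box has a circular hole of radius 74 mm through its front wall, centred at (x = 179, z = 179).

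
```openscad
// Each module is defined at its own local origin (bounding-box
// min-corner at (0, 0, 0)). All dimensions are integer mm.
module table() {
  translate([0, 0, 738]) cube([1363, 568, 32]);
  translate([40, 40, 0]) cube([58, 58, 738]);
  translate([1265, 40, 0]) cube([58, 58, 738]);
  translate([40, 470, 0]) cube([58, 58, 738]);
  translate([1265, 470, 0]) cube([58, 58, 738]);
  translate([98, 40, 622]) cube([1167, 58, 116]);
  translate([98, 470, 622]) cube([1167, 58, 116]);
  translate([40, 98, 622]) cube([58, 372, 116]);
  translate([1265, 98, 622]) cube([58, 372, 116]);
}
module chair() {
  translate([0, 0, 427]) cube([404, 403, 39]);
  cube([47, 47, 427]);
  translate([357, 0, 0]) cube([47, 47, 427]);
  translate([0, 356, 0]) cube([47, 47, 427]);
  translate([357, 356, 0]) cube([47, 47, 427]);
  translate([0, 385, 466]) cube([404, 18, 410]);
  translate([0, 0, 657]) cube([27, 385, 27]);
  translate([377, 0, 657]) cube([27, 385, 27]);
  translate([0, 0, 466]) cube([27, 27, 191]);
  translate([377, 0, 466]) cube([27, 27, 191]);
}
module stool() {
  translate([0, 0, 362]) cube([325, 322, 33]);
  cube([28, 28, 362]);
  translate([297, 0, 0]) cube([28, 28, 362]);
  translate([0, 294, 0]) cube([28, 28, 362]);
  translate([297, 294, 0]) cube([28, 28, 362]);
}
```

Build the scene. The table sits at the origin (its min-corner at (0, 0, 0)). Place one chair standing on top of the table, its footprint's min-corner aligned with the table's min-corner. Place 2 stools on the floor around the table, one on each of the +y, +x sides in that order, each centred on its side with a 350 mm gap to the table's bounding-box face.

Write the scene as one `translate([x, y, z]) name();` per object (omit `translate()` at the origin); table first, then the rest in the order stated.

table();
translate([0, 0, 770]) chair();
translate([519, 918, 0]) stool();
translate([1713, 123, 0]) stool();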